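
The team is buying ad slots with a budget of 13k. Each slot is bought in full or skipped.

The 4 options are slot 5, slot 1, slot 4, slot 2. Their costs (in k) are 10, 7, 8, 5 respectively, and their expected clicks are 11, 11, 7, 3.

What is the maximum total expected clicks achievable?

Take slot 1 and slot 2: cost 7 + 5 = 12 ≤ 13, expected clicks 11 + 3 = 14.
No other feasible combination does better.

14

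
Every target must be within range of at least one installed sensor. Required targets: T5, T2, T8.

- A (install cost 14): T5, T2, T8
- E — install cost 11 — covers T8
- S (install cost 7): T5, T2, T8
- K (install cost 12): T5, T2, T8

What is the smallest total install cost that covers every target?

S alone covers T5, T2, T8 — every target.
Total install cost: 7.
No cover costs less than 7.

7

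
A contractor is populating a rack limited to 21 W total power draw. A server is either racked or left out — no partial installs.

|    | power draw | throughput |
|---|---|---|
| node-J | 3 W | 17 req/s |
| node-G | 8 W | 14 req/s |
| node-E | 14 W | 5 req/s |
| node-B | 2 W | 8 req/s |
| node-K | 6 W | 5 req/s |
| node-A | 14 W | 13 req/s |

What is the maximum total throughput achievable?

44

node-J + node-G + node-B: power draw 3 + 8 + 2 = 13 ≤ 21, throughput 17 + 14 + 8 = 39.
node-J + node-G + node-B + node-K: power draw 3 + 8 + 2 + 6 = 19 ≤ 21, throughput 17 + 14 + 8 + 5 = 44.
node-J + node-B + node-A: power draw 3 + 2 + 14 = 19 ≤ 21, throughput 17 + 8 + 13 = 38.
Best is node-J, node-G, node-B, and node-K with total throughput 44.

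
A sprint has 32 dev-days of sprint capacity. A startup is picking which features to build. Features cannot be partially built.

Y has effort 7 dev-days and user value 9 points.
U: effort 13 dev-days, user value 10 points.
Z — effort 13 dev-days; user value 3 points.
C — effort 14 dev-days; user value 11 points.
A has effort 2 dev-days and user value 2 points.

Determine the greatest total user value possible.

This is a 0-1 knapsack instance.
U + C + A: effort 13 + 14 + 2 = 29 ≤ 32, user value 10 + 11 + 2 = 23.
Y + C + A: effort 7 + 14 + 2 = 23 ≤ 32, user value 9 + 11 + 2 = 22.
Y + U + A: effort 7 + 13 + 2 = 22 ≤ 32, user value 9 + 10 + 2 = 21.
Best is U, C, and A with total user value 23.

23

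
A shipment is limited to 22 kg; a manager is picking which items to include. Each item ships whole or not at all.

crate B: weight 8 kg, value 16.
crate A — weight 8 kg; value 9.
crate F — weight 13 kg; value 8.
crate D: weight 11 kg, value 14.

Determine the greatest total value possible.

30

Allowing fractional choices, the relaxed optimum would be about 33.4, but items are indivisible.
crate B + crate D: weight 8 + 11 = 19 ≤ 22, value 16 + 14 = 30.
crate B + crate A: weight 8 + 8 = 16 ≤ 22, value 16 + 9 = 25.
crate B + crate F: weight 8 + 13 = 21 ≤ 22, value 16 + 8 = 24.
Best is crate B and crate D with total value 30.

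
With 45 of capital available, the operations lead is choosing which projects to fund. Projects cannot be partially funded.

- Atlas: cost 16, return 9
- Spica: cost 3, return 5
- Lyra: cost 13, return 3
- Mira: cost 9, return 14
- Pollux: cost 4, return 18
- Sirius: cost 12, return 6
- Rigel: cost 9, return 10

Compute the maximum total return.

56

This is a 0-1 knapsack instance.
Allowing fractional choices, the relaxed optimum would be about 58.0, but projects are indivisible.
Spica + Mira + Pollux + Sirius + Rigel: cost 3 + 9 + 4 + 12 + 9 = 37 ≤ 45, return 5 + 14 + 18 + 6 + 10 = 53.
Atlas + Spica + Mira + Pollux + Rigel: cost 16 + 3 + 9 + 4 + 9 = 41 ≤ 45, return 9 + 5 + 14 + 18 + 10 = 56.
Best is Atlas, Spica, Mira, Pollux, and Rigel with total return 56.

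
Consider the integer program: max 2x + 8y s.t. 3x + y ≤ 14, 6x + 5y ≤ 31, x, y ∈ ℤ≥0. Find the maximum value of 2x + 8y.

48

(x,y)=(0,6): 3·0+1·6=6≤14, 6·0+5·6=30≤31, objective 48.
(x,y)=(1,5): 3·1+1·5=8≤14, 6·1+5·5=31≤31, objective 42.
(x,y)=(0,5): 3·0+1·5=5≤14, 6·0+5·5=25≤31, objective 40.
The best lattice point is (0,6), giving 48.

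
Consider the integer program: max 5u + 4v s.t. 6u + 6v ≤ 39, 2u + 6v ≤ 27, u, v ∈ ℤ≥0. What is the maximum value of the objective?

30

Relaxing integrality, the LP optimum is 32.50 at (u,v) = (6.5, 0), which is not an integer point.
(u,v)=(6,0): 6·6+6·0=36≤39, 2·6+6·0=12≤27, objective 30.
(u,v)=(5,1): 6·5+6·1=36≤39, 2·5+6·1=16≤27, objective 29.
(u,v)=(5,0): 6·5+6·0=30≤39, 2·5+6·0=10≤27, objective 25.
No feasible integer point exceeds 30.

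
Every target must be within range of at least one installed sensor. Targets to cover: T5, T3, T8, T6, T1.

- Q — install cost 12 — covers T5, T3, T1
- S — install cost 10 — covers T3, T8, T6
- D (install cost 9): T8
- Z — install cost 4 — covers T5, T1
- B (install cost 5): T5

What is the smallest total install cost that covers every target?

This is a weighted set-cover instance.
Choose S and Z: together they cover T5, T3, T8, T6, T1 — every target.
Total install cost: 10 + 4 = 14.

14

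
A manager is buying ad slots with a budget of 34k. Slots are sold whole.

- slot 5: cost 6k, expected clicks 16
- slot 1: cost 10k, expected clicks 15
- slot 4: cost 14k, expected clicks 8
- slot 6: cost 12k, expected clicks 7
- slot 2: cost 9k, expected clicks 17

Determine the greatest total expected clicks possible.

Allowing fractional choices, the relaxed optimum would be about 53.2, but ad slots are indivisible.
slot 5 + slot 4 + slot 2: cost 6 + 14 + 9 = 29 ≤ 34, expected clicks 16 + 8 + 17 = 41.
slot 5 + slot 6 + slot 2: cost 6 + 12 + 9 = 27 ≤ 34, expected clicks 16 + 7 + 17 = 40.
slot 5 + slot 1 + slot 2: cost 6 + 10 + 9 = 25 ≤ 34, expected clicks 16 + 15 + 17 = 48.
Best is slot 5, slot 1, and slot 2 with total expected clicks 48.

48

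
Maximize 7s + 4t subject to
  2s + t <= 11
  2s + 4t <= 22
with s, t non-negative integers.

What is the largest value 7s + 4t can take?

40

(s,t)=(4,3) is feasible, giving 40.
(s,t)=(3,4) is feasible, giving 37.
(s,t)=(4,2) is feasible, giving 36.
The best lattice point is (4,3), giving 40.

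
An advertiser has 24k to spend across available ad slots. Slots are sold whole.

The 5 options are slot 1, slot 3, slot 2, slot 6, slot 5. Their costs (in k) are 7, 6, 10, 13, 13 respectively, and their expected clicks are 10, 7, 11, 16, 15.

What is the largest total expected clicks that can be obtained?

28

Allowing fractional choices, the relaxed optimum would be about 30.7, but ad slots are indivisible.
slot 2 + slot 6: cost 10 + 13 = 23 ≤ 24, expected clicks 11 + 16 = 27.
slot 1 + slot 3 + slot 2: cost 7 + 6 + 10 = 23 ≤ 24, expected clicks 10 + 7 + 11 = 28.
Best is slot 1, slot 3, and slot 2 with total expected clicks 28.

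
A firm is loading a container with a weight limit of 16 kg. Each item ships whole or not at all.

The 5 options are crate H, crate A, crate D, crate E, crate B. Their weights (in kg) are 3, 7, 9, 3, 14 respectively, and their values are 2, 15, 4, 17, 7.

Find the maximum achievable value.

crate H + crate D + crate E: weight 3 + 9 + 3 = 15 ≤ 16, value 2 + 4 + 17 = 23.
crate A + crate E: weight 7 + 3 = 10 ≤ 16, value 15 + 17 = 32.
crate H + crate A + crate E: weight 3 + 7 + 3 = 13 ≤ 16, value 2 + 15 + 17 = 34.
Best is crate H, crate A, and crate E with total value 34.

34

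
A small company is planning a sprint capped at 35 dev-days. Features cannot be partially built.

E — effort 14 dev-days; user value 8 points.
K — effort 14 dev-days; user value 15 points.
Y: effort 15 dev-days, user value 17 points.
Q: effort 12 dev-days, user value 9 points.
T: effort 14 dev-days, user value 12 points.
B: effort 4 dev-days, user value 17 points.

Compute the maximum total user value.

49

Allowing fractional choices, the relaxed optimum would be about 50.7, but features are indivisible.
K + T + B: effort 14 + 14 + 4 = 32 ≤ 35, user value 15 + 12 + 17 = 44.
K + Y + B: effort 14 + 15 + 4 = 33 ≤ 35, user value 15 + 17 + 17 = 49.
Y + T + B: effort 15 + 14 + 4 = 33 ≤ 35, user value 17 + 12 + 17 = 46.
Best is K, Y, and B with total user value 49.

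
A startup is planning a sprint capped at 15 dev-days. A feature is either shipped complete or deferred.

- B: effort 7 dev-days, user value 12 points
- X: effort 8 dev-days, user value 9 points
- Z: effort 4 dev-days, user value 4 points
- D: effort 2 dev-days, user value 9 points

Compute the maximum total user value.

25

Take B, Z, and D: effort 7 + 4 + 2 = 13 ≤ 15, user value 12 + 4 + 9 = 25.
No other feasible combination does better.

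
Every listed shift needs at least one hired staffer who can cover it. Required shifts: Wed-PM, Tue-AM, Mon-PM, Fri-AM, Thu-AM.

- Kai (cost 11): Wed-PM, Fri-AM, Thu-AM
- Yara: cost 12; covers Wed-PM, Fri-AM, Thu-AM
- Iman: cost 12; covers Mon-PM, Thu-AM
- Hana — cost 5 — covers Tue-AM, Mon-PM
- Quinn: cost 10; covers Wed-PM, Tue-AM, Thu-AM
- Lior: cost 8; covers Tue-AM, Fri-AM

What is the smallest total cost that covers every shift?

16

Choose Kai and Hana: together they cover Wed-PM, Tue-AM, Mon-PM, Fri-AM, Thu-AM — every shift.
Total cost: 11 + 5 = 16.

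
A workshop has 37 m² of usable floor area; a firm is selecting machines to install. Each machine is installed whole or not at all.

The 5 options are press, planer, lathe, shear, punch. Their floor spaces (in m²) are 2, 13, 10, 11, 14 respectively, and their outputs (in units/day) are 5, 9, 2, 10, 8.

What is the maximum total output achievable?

Allowing fractional choices, the relaxed optimum would be about 30.3, but machines are indivisible.
press + lathe + shear + punch: floor space 2 + 10 + 11 + 14 = 37 ≤ 37, output 5 + 2 + 10 + 8 = 25.
press + planer + lathe + shear: floor space 2 + 13 + 10 + 11 = 36 ≤ 37, output 5 + 9 + 2 + 10 = 26.
Best is press, planer, lathe, and shear with total output 26.

26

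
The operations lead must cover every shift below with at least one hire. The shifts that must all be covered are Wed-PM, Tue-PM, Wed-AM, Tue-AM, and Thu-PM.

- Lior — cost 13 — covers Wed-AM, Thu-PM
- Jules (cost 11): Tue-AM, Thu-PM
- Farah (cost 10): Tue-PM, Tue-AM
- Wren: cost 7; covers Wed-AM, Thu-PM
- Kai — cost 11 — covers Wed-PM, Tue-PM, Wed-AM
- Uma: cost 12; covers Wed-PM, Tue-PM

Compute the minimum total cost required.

22

The greedy cost-per-new-shift heuristic would pick Wren, Farah, and Kai for 28, but a cheaper cover exists.
Choose Jules and Kai: together they cover Wed-PM, Tue-PM, Wed-AM, Tue-AM, Thu-PM — every shift.
Total cost: 11 + 11 = 22.
No cover costs less than 22.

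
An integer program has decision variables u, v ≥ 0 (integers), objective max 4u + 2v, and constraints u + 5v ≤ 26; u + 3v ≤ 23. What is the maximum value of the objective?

(u,v)=(23,0): 1·23+5·0=23≤26, 1·23+3·0=23≤23, objective 92.
(u,v)=(22,0): 1·22+5·0=22≤26, 1·22+3·0=22≤23, objective 88.
Maximum is 92 at (u,v)=(23,0).

92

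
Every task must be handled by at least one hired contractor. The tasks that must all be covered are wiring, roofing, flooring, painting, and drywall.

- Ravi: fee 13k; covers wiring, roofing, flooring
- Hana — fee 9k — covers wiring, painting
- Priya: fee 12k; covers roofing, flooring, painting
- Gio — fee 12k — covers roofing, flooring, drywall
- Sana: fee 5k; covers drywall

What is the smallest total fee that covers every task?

The greedy cost-per-new-task heuristic would pick Priya, Sana, and Hana for 26, but a cheaper cover exists.
Choose Hana and Gio: together they cover wiring, roofing, flooring, painting, drywall — every task.
Total fee: 9 + 12 = 21.
No cover costs less than 21.

21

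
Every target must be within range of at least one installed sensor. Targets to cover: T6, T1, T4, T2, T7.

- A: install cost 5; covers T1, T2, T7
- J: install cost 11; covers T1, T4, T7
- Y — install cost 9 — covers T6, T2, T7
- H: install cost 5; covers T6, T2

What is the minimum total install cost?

16

This is an integer covering problem.
The greedy cost-per-new-target heuristic would pick A, H, and J for 21, but a cheaper cover exists.
Choose J and H: together they cover T6, T1, T4, T2, T7 — every target.
Total install cost: 11 + 5 = 16.
No cover costs less than 16.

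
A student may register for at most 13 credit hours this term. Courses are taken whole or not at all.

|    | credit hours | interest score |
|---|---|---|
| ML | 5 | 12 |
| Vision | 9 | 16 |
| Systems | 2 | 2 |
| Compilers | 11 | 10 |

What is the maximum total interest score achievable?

18

Treat it as a binary knapsack problem.
Allowing fractional choices, the relaxed optimum would be about 26.2, but courses are indivisible.
Vision: credit hours 9 ≤ 13, interest score 16.
Vision + Systems: credit hours 9 + 2 = 11 ≤ 13, interest score 16 + 2 = 18.
Best is Vision and Systems with total interest score 18.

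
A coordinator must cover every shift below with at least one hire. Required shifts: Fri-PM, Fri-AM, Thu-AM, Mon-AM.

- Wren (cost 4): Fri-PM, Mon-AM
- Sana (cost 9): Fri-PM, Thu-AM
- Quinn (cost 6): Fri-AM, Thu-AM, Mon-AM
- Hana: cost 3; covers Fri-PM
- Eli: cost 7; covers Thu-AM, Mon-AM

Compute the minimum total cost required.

Choose Quinn and Hana: together they cover Fri-PM, Fri-AM, Thu-AM, Mon-AM — every shift.
Total cost: 6 + 3 = 9.

9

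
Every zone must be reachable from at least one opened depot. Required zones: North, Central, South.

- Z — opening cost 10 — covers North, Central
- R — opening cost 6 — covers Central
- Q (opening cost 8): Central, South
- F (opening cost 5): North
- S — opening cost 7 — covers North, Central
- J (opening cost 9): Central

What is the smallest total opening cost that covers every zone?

13

The greedy cost-per-new-zone heuristic would pick S and Q for 15, but a cheaper cover exists.
Choose Q and F: together they cover North, Central, South — every zone.
Total opening cost: 8 + 5 = 13.
No cover costs less than 13.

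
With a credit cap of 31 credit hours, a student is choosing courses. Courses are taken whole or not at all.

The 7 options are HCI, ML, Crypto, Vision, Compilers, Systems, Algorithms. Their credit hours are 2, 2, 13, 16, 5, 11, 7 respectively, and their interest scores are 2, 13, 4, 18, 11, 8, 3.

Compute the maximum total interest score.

Allowing fractional choices, the relaxed optimum would be about 48.4, but courses are indivisible.
ML + Vision + Compilers: credit hours 2 + 16 + 5 = 23 ≤ 31, interest score 13 + 18 + 11 = 42.
HCI + ML + Vision + Compilers: credit hours 2 + 2 + 16 + 5 = 25 ≤ 31, interest score 2 + 13 + 18 + 11 = 44.
ML + Vision + Compilers + Algorithms: credit hours 2 + 16 + 5 + 7 = 30 ≤ 31, interest score 13 + 18 + 11 + 3 = 45.
Best is ML, Vision, Compilers, and Algorithms with total interest score 45.

45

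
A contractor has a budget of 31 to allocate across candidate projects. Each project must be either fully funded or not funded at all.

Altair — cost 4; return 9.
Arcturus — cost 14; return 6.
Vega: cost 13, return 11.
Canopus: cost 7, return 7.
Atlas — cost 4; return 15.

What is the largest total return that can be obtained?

42

This is an integer program with binary decision variables.
Allowing fractional choices, the relaxed optimum would be about 43.3, but projects are indivisible.
Altair + Vega + Atlas: cost 4 + 13 + 4 = 21 ≤ 31, return 9 + 11 + 15 = 35.
Altair + Vega + Canopus + Atlas: cost 4 + 13 + 7 + 4 = 28 ≤ 31, return 9 + 11 + 7 + 15 = 42.
Altair + Arcturus + Canopus + Atlas: cost 4 + 14 + 7 + 4 = 29 ≤ 31, return 9 + 6 + 7 + 15 = 37.
Best is Altair, Vega, Canopus, and Atlas with total return 42.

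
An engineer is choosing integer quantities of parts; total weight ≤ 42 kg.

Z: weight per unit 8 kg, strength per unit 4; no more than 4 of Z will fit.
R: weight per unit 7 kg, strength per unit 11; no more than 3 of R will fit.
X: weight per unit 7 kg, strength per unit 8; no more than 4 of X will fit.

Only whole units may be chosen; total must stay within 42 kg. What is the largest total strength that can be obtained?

This is a bounded integer knapsack.
R has the best ratio (11/7); taking only R gives at most 3×11 = 33 (stopped by the supply cap of 3).
Mixing does better — 3×R and 3×X: weight 42 ≤ 42, strength 3·11 + 3·8 = 57.

57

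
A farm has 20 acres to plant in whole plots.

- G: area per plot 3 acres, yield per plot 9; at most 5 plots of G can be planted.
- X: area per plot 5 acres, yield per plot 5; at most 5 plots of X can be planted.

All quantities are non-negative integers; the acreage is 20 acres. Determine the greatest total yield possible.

50

Take 5×G and 1×X: area 20 ≤ 20, yield 5·9 + 1·5 = 50.
G has the best ratio (9/3) and is taken to its limit of 5; remaining capacity is filled optimally with the others.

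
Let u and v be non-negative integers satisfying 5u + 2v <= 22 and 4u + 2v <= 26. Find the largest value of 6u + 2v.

26

The continuous relaxation peaks at (4.4, 0) with value 26.40; rounding to a feasible lattice point costs some objective.
(u,v)=(4,1): 5·4+2·1=22≤22, 4·4+2·1=18≤26, objective 26.
(u,v)=(4,0): 5·4+2·0=20≤22, 4·4+2·0=16≤26, objective 24.
Maximum is 26 at (u,v)=(4,1).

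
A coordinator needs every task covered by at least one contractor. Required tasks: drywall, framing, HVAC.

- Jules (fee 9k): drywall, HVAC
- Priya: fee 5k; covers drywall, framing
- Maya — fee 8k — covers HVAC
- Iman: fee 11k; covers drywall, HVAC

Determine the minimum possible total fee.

13

Choose Priya and Maya: together they cover drywall, framing, HVAC — every task.
Total fee: 5 + 8 = 13.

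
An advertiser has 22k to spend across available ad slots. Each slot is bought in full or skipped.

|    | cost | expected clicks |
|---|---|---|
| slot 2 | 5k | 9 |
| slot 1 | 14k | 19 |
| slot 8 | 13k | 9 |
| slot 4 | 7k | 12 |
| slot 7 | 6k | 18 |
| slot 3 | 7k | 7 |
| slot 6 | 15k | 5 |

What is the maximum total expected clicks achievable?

slot 2 + slot 4 + slot 7: cost 5 + 7 + 6 = 18 ≤ 22, expected clicks 9 + 12 + 18 = 39.
slot 4 + slot 7 + slot 3: cost 7 + 6 + 7 = 20 ≤ 22, expected clicks 12 + 18 + 7 = 37.
slot 1 + slot 7: cost 14 + 6 = 20 ≤ 22, expected clicks 19 + 18 = 37.
Best is slot 2, slot 4, and slot 7 with total expected clicks 39.

39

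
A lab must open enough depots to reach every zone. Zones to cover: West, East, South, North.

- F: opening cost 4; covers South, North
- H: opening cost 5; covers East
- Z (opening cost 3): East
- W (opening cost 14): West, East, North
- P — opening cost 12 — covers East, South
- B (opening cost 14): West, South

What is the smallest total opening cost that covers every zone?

The greedy cost-per-new-zone heuristic would pick F, Z, and W for 21, but a cheaper cover exists.
Choose F and W: together they cover West, East, South, North — every zone.
Total opening cost: 4 + 14 = 18.
No cover costs less than 18.

18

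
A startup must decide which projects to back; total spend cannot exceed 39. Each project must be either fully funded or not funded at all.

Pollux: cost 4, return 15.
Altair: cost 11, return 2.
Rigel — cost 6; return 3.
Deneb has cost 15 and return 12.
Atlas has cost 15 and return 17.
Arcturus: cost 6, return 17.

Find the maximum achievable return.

Pollux + Atlas + Arcturus: cost 4 + 15 + 6 = 25 ≤ 39, return 15 + 17 + 17 = 49.
Pollux + Rigel + Atlas + Arcturus: cost 4 + 6 + 15 + 6 = 31 ≤ 39, return 15 + 3 + 17 + 17 = 52.
Pollux + Altair + Atlas + Arcturus: cost 4 + 11 + 15 + 6 = 36 ≤ 39, return 15 + 2 + 17 + 17 = 51.
Best is Pollux, Rigel, Atlas, and Arcturus with total return 52.

52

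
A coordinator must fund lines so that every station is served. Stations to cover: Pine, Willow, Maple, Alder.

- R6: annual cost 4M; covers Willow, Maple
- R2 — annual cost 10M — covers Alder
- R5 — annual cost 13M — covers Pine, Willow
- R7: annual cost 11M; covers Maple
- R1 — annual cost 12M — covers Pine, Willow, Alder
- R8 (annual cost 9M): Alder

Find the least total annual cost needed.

16

This is a weighted set-cover instance.
Choose R6 and R1: together they cover Pine, Willow, Maple, Alder — every station.
Total annual cost: 4 + 12 = 16.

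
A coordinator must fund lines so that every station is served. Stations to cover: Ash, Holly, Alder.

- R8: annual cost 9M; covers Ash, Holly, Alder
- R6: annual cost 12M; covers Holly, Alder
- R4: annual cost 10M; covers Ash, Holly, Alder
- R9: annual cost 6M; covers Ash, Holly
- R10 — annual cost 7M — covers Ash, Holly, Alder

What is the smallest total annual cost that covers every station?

7

R10 alone covers Ash, Holly, Alder — every station.
Total annual cost: 7.
No cover costs less than 7.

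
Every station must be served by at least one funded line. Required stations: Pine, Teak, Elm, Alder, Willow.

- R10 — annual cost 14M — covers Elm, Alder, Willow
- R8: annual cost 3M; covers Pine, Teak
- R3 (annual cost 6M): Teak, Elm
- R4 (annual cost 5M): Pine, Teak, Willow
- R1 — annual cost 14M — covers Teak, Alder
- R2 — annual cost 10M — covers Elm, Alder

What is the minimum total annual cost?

15

This is an integer covering problem.
The greedy cost-per-new-station heuristic would pick R8 and R10 for 17, but a cheaper cover exists.
Choose R4 and R2: together they cover Pine, Teak, Elm, Alder, Willow — every station.
Total annual cost: 5 + 10 = 15.
No cover costs less than 15.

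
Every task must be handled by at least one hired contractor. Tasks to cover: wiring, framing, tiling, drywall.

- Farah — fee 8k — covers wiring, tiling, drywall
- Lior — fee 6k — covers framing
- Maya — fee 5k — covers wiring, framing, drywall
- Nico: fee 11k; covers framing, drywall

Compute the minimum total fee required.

This is an integer covering problem.
Choose Farah and Maya: together they cover wiring, framing, tiling, drywall — every task.
Total fee: 8 + 5 = 13.
No cover costs less than 13.

13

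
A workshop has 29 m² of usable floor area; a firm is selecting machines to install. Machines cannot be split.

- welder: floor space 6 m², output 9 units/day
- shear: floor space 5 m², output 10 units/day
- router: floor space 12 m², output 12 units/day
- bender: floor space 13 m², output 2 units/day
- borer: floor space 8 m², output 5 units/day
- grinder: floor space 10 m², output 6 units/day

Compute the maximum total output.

This is a 0-1 knapsack instance.
welder + shear + borer + grinder: floor space 6 + 5 + 8 + 10 = 29 ≤ 29, output 9 + 10 + 5 + 6 = 30.
shear + router + grinder: floor space 5 + 12 + 10 = 27 ≤ 29, output 10 + 12 + 6 = 28.
welder + shear + router: floor space 6 + 5 + 12 = 23 ≤ 29, output 9 + 10 + 12 = 31.
Best is welder, shear, and router with total output 31.

31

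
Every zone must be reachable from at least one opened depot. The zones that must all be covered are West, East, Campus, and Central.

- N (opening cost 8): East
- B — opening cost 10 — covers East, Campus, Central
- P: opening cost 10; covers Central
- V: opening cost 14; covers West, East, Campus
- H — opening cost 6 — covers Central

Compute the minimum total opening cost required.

This is an integer covering problem.
Choose V and H: together they cover West, East, Campus, Central — every zone.
Total opening cost: 14 + 6 = 20.

20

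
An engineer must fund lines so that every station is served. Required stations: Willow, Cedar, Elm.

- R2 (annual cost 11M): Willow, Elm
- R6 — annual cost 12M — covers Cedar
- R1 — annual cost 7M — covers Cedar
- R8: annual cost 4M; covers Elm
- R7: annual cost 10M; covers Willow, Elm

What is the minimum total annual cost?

17

The greedy cost-per-new-station heuristic would pick R8, R1, and R7 for 21, but a cheaper cover exists.
Choose R1 and R7: together they cover Willow, Cedar, Elm — every station.
Total annual cost: 7 + 10 = 17.
No cover costs less than 17.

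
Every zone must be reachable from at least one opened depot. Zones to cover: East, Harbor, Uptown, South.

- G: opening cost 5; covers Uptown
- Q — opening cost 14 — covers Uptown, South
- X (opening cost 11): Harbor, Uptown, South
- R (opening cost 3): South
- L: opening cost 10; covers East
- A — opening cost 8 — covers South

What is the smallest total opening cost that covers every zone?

21

The greedy cost-per-new-zone heuristic would pick R, G, L, and X for 29, but a cheaper cover exists.
Choose X and L: together they cover East, Harbor, Uptown, South — every zone.
Total opening cost: 11 + 10 = 21.
No cover costs less than 21.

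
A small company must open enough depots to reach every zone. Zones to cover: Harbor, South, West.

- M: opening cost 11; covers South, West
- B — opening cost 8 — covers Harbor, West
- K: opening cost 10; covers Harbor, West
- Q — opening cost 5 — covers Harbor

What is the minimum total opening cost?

16

The greedy cost-per-new-zone heuristic would pick B and M for 19, but a cheaper cover exists.
Choose M and Q: together they cover Harbor, South, West — every zone.
Total opening cost: 11 + 5 = 16.
No cover costs less than 16.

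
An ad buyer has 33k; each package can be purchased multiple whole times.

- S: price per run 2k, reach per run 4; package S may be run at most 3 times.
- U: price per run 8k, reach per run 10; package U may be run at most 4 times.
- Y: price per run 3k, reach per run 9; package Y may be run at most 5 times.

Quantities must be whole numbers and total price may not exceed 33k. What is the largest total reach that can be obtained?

This is a bounded integer knapsack.
3×S, 1×U, and 5×Y: price 29 ≤ 33, reach 3·4 + 1·10 + 5·9 = 67.
1×S, 2×U, and 5×Y: price 33 ≤ 33, reach 1·4 + 2·10 + 5·9 = 69.
Best is 69.

69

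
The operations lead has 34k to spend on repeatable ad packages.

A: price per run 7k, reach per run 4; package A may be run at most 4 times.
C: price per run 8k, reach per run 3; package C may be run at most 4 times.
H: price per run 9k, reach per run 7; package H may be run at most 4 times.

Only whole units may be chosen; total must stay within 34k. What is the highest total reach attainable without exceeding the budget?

25

2×A and 2×H: price 32 ≤ 34, reach 2·4 + 2·7 = 22.
1×A and 3×H: price 34 ≤ 34, reach 1·4 + 3·7 = 25.
Best is 25.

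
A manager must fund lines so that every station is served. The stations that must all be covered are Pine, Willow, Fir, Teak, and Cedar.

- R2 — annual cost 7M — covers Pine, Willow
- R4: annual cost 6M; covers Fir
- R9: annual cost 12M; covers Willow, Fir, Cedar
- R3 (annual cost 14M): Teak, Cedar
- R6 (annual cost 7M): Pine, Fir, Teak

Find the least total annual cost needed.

19

Choose R9 and R6: together they cover Pine, Willow, Fir, Teak, Cedar — every station.
Total annual cost: 12 + 7 = 19.
No cover costs less than 19.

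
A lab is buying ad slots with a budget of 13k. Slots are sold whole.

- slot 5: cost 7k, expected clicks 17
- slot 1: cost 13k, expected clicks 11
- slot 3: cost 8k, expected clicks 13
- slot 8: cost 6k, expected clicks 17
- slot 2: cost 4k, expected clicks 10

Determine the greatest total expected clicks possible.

Allowing fractional choices, the relaxed optimum would be about 34.3, but ad slots are indivisible.
slot 8 + slot 2: cost 6 + 4 = 10 ≤ 13, expected clicks 17 + 10 = 27.
slot 5 + slot 8: cost 7 + 6 = 13 ≤ 13, expected clicks 17 + 17 = 34.
Best is slot 5 and slot 8 with total expected clicks 34.

34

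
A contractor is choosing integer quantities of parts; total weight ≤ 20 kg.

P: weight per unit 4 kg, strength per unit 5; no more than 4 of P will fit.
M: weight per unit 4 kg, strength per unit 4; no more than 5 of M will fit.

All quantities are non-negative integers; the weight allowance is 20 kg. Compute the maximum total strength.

24

This is a bounded integer knapsack.
Take 4×P and 1×M: weight 20 ≤ 20, strength 4·5 + 1·4 = 24.
P has the best ratio (5/4) and is taken to its limit of 4; remaining capacity is filled optimally with the others.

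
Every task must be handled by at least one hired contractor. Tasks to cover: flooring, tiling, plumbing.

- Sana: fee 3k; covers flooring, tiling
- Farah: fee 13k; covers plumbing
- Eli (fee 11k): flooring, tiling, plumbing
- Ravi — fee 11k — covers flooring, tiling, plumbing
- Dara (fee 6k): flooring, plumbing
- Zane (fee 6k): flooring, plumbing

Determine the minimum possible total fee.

9

Choose Sana and Dara: together they cover flooring, tiling, plumbing — every task.
Total fee: 3 + 6 = 9.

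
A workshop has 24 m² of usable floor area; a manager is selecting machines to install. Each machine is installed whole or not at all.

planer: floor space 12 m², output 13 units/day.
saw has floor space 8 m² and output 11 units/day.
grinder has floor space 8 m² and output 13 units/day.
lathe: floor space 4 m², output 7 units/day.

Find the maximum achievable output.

Allowing fractional choices, the relaxed optimum would be about 35.3, but machines are indivisible.
saw + grinder + lathe: floor space 8 + 8 + 4 = 20 ≤ 24, output 11 + 13 + 7 = 31.
planer + grinder + lathe: floor space 12 + 8 + 4 = 24 ≤ 24, output 13 + 13 + 7 = 33.
Best is planer, grinder, and lathe with total output 33.

33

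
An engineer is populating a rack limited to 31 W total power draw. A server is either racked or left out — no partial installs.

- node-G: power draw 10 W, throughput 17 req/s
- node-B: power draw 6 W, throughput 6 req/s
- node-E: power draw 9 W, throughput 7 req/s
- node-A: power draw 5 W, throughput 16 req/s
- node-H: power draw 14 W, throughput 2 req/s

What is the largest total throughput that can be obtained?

46

This is an integer program with binary decision variables.
Allowing fractional choices, the relaxed optimum would be about 46.1, but servers are indivisible.
node-G + node-E + node-A: power draw 10 + 9 + 5 = 24 ≤ 31, throughput 17 + 7 + 16 = 40.
node-G + node-B + node-E + node-A: power draw 10 + 6 + 9 + 5 = 30 ≤ 31, throughput 17 + 6 + 7 + 16 = 46.
Best is node-G, node-B, node-E, and node-A with total throughput 46.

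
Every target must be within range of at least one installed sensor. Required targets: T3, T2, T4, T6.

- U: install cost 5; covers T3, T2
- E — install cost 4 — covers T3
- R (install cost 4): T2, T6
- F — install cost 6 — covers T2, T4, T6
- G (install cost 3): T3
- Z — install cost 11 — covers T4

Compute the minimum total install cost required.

9

The greedy cost-per-new-target heuristic would pick R, G, and F for 13, but a cheaper cover exists.
Choose F and G: together they cover T3, T2, T4, T6 — every target.
Total install cost: 6 + 3 = 9.
No cover costs less than 9.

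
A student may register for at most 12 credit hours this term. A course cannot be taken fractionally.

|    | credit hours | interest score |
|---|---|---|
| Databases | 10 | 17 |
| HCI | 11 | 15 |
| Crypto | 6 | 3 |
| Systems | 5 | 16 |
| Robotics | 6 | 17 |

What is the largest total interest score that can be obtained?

Take Systems and Robotics: credit hours 5 + 6 = 11 ≤ 12, interest score 16 + 17 = 33.
No other feasible combination does better.

33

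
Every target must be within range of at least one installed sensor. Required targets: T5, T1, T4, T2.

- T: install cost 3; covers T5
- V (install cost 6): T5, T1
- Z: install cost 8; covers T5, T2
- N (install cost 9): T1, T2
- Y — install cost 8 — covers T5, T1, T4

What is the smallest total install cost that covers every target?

16

Choose Z and Y: together they cover T5, T1, T4, T2 — every target.
Total install cost: 8 + 8 = 16.
No cover costs less than 16.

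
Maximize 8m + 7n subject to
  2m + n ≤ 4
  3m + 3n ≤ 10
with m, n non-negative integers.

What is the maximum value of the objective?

22

Relaxing integrality, the LP optimum is 24.00 at (m,n) = (0.667, 2.67), which is not an integer point.
(m,n)=(1,2): 2·1+1·2=4≤4, 3·1+3·2=9≤10, objective 22.
(m,n)=(0,3): 2·0+1·3=3≤4, 3·0+3·3=9≤10, objective 21.
(m,n)=(1,1): 2·1+1·1=3≤4, 3·1+3·1=6≤10, objective 15.
Maximum is 22 at (m,n)=(1,2).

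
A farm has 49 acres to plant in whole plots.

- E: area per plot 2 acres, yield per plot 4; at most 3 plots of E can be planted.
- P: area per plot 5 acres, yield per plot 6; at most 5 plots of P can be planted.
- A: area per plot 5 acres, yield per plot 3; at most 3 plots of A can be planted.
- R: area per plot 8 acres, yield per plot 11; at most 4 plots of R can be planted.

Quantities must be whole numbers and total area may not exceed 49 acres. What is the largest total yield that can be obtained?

68

E has the best ratio (4/2); taking only E gives at most 3×4 = 12 (stopped by the supply cap of 3).
Mixing does better — 3×E, 2×P, and 4×R: area 48 ≤ 49, yield 3·4 + 2·6 + 4·11 = 68.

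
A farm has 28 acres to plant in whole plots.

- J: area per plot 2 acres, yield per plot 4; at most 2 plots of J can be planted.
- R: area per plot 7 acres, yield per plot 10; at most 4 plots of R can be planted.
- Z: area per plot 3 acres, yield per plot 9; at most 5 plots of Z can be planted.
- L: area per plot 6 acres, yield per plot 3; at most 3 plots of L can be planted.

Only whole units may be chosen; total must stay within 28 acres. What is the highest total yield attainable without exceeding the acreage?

Take 2×J, 1×R, and 5×Z: area 26 ≤ 28, yield 2·4 + 1·10 + 5·9 = 63.
Z has the best ratio (9/3) and is taken to its limit of 5; remaining capacity is filled optimally with the others.

63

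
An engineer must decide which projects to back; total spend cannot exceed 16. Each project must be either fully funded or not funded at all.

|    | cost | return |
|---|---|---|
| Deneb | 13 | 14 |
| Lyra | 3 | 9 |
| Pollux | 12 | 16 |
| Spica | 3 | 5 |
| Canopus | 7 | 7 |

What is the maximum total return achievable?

Deneb + Lyra: cost 13 + 3 = 16 ≤ 16, return 14 + 9 = 23.
Lyra + Pollux: cost 3 + 12 = 15 ≤ 16, return 9 + 16 = 25.
Best is Lyra and Pollux with total return 25.

25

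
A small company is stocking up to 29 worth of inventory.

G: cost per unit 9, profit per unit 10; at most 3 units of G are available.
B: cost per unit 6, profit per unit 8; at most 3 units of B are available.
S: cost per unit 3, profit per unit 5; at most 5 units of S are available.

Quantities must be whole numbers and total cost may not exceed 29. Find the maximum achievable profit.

S has the best ratio (5/3); taking only S gives at most 5×5 = 25 (stopped by the supply cap of 5).
Mixing does better — 2×B and 5×S: cost 27 ≤ 29, profit 2·8 + 5·5 = 41.

41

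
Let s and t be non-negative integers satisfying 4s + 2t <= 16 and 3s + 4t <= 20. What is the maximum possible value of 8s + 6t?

36

(s,t)=(3,2) is feasible, giving 36.
(s,t)=(2,3) is feasible, giving 34.
No feasible integer point exceeds 36.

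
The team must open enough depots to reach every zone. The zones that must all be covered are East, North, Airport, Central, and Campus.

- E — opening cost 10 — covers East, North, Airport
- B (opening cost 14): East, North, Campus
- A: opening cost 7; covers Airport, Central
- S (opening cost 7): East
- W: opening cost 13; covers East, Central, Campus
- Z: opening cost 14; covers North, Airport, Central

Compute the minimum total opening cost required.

21

The greedy cost-per-new-zone heuristic would pick E and W for 23, but a cheaper cover exists.
Choose B and A: together they cover East, North, Airport, Central, Campus — every zone.
Total opening cost: 14 + 7 = 21.
No cover costs less than 21.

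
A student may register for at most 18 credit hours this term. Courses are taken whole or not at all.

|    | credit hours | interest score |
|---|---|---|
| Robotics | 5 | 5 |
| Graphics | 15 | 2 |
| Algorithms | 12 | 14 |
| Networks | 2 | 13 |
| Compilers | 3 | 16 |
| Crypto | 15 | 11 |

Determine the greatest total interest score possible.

43

Treat it as a binary knapsack problem.
Take Algorithms, Networks, and Compilers: credit hours 12 + 2 + 3 = 17 ≤ 18, interest score 14 + 13 + 16 = 43.
No other feasible combination does better.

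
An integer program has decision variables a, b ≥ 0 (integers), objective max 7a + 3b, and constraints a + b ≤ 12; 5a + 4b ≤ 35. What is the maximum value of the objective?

49

(a,b)=(7,0): 1·7+1·0=7≤12, 5·7+4·0=35≤35, objective 49.
(a,b)=(6,1): 1·6+1·1=7≤12, 5·6+4·1=34≤35, objective 45.
(a,b)=(6,0): 1·6+1·0=6≤12, 5·6+4·0=30≤35, objective 42.
No feasible integer point exceeds 49.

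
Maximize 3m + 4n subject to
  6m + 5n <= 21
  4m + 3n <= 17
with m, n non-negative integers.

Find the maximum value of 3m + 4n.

(m,n)=(0,4): 6·0+5·4=20≤21, 4·0+3·4=12≤17, objective 16.
(m,n)=(1,3): 6·1+5·3=21≤21, 4·1+3·3=13≤17, objective 15.
(m,n)=(0,3): 6·0+5·3=15≤21, 4·0+3·3=9≤17, objective 12.
Maximum is 16 at (m,n)=(0,4).

16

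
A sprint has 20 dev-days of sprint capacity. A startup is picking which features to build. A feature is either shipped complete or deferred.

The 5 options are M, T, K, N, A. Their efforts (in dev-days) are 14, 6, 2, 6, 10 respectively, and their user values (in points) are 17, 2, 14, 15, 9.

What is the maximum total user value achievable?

This is an integer program with binary decision variables.
K + N + A: effort 2 + 6 + 10 = 18 ≤ 20, user value 14 + 15 + 9 = 38.
M + N: effort 14 + 6 = 20 ≤ 20, user value 17 + 15 = 32.
Best is K, N, and A with total user value 38.

38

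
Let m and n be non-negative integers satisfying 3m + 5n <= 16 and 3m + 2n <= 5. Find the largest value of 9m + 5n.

The continuous relaxation peaks at (1.67, 0) with value 15.00; rounding to a feasible lattice point costs some objective.
(m,n)=(1,1): 3·1+5·1=8≤16, 3·1+2·1=5≤5, objective 14.
(m,n)=(0,2): 3·0+5·2=10≤16, 3·0+2·2=4≤5, objective 10.
Maximum is 14 at (m,n)=(1,1).

14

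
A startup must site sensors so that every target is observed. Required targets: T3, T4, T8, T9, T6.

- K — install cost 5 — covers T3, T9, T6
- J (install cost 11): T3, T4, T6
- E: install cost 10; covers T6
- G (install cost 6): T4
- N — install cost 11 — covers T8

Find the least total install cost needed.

22

Choose K, G, and N: together they cover T3, T4, T8, T9, T6 — every target.
Total install cost: 5 + 6 + 11 = 22.
No cover costs less than 22.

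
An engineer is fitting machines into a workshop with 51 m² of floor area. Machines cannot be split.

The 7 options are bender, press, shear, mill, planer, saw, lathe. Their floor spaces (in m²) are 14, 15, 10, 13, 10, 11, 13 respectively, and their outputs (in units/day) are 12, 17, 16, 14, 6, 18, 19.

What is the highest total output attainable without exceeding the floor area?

Allowing fractional choices, the relaxed optimum would be about 72.2, but machines are indivisible.
press + shear + saw + lathe: floor space 15 + 10 + 11 + 13 = 49 ≤ 51, output 17 + 16 + 18 + 19 = 70.
shear + mill + saw + lathe: floor space 10 + 13 + 11 + 13 = 47 ≤ 51, output 16 + 14 + 18 + 19 = 67.
Best is press, shear, saw, and lathe with total output 70.

70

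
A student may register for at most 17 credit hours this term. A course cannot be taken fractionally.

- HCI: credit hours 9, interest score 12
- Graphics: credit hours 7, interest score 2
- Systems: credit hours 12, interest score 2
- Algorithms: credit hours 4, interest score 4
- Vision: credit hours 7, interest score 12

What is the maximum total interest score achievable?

Treat it as a binary knapsack problem.
Allowing fractional choices, the relaxed optimum would be about 25.0, but courses are indivisible.
HCI + Algorithms: credit hours 9 + 4 = 13 ≤ 17, interest score 12 + 4 = 16.
Algorithms + Vision: credit hours 4 + 7 = 11 ≤ 17, interest score 4 + 12 = 16.
HCI + Vision: credit hours 9 + 7 = 16 ≤ 17, interest score 12 + 12 = 24.
Best is HCI and Vision with total interest score 24.

24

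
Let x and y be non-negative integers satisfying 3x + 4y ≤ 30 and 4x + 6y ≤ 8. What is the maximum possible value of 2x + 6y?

6

Relaxing integrality, the LP optimum is 8.00 at (x,y) = (0, 1.33), which is not an integer point.
(x,y)=(0,1): 3·0+4·1=4≤30, 4·0+6·1=6≤8, objective 6.
(x,y)=(1,0): 3·1+4·0=3≤30, 4·1+6·0=4≤8, objective 2.
(x,y)=(0,0): 3·0+4·0=0≤30, 4·0+6·0=0≤8, objective 0.
The best lattice point is (0,1), giving 6.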